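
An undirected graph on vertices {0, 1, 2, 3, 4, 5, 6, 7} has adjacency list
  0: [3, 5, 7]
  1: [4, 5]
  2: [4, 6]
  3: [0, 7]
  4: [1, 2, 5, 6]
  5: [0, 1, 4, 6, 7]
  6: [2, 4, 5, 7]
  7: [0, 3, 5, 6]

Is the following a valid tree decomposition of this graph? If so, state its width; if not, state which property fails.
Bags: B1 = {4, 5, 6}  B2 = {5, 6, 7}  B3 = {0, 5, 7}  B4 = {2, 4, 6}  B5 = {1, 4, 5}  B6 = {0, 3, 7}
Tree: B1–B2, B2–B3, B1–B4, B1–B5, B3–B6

Yes; width 2.

Every vertex of G appears in some bag (union = {0, 1, 2, 3, 4, 5, 6, 7}); every edge is covered by a bag; and for each vertex v the set of bags containing v is connected in the bag tree. The decomposition is therefore valid. The largest bag has 3 vertices, so the width is 2.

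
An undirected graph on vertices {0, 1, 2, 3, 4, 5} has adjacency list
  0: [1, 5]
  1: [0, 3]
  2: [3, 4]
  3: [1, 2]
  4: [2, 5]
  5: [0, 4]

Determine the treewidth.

A width-2 tree decomposition is:
Bags: B1 = {0, 1, 5}  B2 = {1, 4, 5}  B3 = {1, 2, 4}  B4 = {1, 2, 3}
Tree: B1–B2, B2–B3, B3–B4
Every bag has size at most 3, so the width is 3 − 1 = 2 and tw(G) ≤ 2. The edges 1–0–5–4–2–3–1 form a cycle, so G is not a tree and its treewidth is at least 2. The upper and lower bounds meet at 2, so that is the treewidth.

2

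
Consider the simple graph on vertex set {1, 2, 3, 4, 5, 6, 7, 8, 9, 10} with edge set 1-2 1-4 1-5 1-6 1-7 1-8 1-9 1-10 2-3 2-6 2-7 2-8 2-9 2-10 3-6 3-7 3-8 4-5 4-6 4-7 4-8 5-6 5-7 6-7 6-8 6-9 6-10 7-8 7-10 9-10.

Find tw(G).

4

A width-4 tree decomposition is:
Bags: B1 = {1, 4, 6, 7, 8}  B2 = {1, 2, 6, 7, 8}  B3 = {1, 4, 5, 6, 7}  B4 = {1, 2, 6, 7, 10}  B5 = {2, 3, 6, 7, 8}  B6 = {1, 2, 6, 9, 10}
Tree: B1–B2, B1–B3, B2–B4, B2–B5, B4–B6
Every bag has size at most 5, so the width is 5 − 1 = 4 and tw(G) ≤ 4. For the lower bound, the 5 vertices {1, 2, 6, 9, 10} are pairwise adjacent, and any tree decomposition puts a clique entirely inside one bag — forcing width ≥ 4. Therefore the treewidth is 4.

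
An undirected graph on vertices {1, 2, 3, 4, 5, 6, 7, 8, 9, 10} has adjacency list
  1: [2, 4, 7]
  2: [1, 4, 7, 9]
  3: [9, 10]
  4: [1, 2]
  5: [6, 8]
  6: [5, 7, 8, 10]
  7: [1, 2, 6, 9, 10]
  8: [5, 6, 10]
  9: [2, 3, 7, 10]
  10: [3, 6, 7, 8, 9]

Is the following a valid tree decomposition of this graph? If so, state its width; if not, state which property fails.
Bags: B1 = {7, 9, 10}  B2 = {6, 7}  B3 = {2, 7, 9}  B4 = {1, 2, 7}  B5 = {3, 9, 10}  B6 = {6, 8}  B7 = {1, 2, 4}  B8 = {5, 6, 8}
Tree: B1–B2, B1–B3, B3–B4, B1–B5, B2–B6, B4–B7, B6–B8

No — edge (10,6) lies in no bag.

A tree decomposition must satisfy three properties: every vertex lies in some bag; for every edge, both endpoints lie together in some bag; and for every vertex, the bags containing it form a connected subtree. Here edge (10,6) lies in no bag, so the decomposition is invalid.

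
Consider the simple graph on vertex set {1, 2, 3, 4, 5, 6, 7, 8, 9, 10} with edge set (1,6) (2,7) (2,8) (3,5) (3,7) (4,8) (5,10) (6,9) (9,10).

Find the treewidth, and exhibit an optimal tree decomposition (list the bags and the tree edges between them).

Treewidth 1.
One optimal decomposition is:
Bags: B1 = {1, 6}  B2 = {6, 9}  B3 = {9, 10}  B4 = {5, 10}  B5 = {3, 5}  B6 = {3, 7}  B7 = {2, 7}  B8 = {2, 8}  B9 = {4, 8}
Tree: B1–B2, B2–B3, B3–B4, B4–B5, B5–B6, B6–B7, B7–B8, B8–B9

Each bag holds 2 vertices, so the decomposition has width 1, which upper-bounds the treewidth. Any graph with an edge has treewidth ≥ 1, and G has the edge 1–6. Therefore the treewidth is 1.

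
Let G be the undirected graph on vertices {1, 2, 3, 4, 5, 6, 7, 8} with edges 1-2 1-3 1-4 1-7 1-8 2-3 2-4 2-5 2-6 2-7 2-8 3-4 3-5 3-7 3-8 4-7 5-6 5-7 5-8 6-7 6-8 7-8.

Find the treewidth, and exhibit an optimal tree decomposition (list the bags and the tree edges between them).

Treewidth 4.
One optimal decomposition is:
Bags: B1 = {2, 5, 6, 7, 8}  B2 = {2, 3, 5, 7, 8}  B3 = {1, 2, 3, 7, 8}  B4 = {1, 2, 3, 4, 7}
Tree: B1–B2, B2–B3, B3–B4

Each bag holds 5 vertices, so the decomposition has width 4, which upper-bounds the treewidth. On the other hand G contains the 5-clique {1, 2, 3, 7, 8}. A clique must lie in a single bag of any decomposition, so no decomposition can have width below 4. Therefore the treewidth is 4.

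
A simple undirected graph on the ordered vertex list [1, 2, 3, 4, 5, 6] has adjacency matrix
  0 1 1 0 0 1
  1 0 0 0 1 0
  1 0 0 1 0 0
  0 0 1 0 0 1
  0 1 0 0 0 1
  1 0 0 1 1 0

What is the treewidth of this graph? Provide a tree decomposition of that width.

Treewidth 2.
Bags: B1 = {1, 2, 5}  B2 = {1, 5, 6}  B3 = {1, 3, 6}  B4 = {3, 4, 6}
Tree: B1–B2, B2–B3, B3–B4

The largest bag has 3 vertices, giving width 2; this decomposition certifies tw(G) ≤ 2. The edges 2–5–6–1–2 form a cycle, so G is not a tree and its treewidth is at least 2. Hence tw(G) = 2 exactly.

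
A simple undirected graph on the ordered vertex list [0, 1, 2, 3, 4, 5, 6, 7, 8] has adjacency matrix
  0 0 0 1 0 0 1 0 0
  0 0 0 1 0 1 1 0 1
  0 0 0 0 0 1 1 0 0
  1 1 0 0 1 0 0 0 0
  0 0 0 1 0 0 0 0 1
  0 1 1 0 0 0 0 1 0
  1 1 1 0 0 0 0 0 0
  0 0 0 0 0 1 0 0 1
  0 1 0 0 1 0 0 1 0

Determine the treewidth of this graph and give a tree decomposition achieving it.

The largest bag has 4 vertices, giving width 3; this decomposition certifies tw(G) ≤ 3. For the lower bound: the 4 vertex sets {2,5,7}, {6}, {1}, {0,3,4,8} are disjoint, each induces a connected subgraph, and every pair is joined by at least one edge of G. Contracting each set to a single vertex therefore yields K_{4} as a minor, and since treewidth is minor-monotone, tw(G) ≥ tw(K_{4}) = 3. Therefore the treewidth is 3.

Treewidth 3.
One such decomposition:
Bags: B1 = {2, 5, 6, 7}  B2 = {1, 5, 6, 7}  B3 = {1, 6, 7, 8}  B4 = {0, 1, 6, 8}  B5 = {0, 1, 3, 8}  B6 = {0, 3, 4, 8}
Tree: B1–B2, B2–B3, B3–B4, B4–B5, B5–B6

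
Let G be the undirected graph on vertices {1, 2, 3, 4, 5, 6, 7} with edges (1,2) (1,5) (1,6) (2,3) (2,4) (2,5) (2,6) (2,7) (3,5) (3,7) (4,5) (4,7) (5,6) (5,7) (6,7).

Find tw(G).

A width-3 tree decomposition is:
Bags: B1 = {2, 5, 6, 7}  B2 = {2, 4, 5, 7}  B3 = {1, 2, 5, 6}  B4 = {2, 3, 5, 7}
Tree: B1–B2, B1–B3, B2–B4
Every bag has size at most 4, so the width is 4 − 1 = 3 and tw(G) ≤ 3. For the lower bound, the 4 vertices {1, 2, 5, 6} are pairwise adjacent, and any tree decomposition puts a clique entirely inside one bag — forcing width ≥ 3. Hence tw(G) = 3 exactly.

3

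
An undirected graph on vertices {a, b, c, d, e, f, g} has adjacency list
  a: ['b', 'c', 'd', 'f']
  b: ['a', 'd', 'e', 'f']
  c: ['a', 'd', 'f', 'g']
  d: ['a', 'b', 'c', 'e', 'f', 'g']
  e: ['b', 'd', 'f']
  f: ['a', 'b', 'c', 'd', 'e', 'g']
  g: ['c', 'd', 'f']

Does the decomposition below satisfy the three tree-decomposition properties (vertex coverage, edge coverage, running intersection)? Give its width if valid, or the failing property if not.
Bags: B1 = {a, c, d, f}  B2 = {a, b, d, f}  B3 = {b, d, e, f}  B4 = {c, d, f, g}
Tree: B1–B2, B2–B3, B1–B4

Checking the three conditions: (i) the bags cover all of {a, b, c, d, e, f, g}; (ii) for each edge, some bag contains both endpoints; (iii) the bags containing any fixed vertex form a subtree. All hold, so the decomposition is valid with width 4 − 1 = 3.

Yes; width 3.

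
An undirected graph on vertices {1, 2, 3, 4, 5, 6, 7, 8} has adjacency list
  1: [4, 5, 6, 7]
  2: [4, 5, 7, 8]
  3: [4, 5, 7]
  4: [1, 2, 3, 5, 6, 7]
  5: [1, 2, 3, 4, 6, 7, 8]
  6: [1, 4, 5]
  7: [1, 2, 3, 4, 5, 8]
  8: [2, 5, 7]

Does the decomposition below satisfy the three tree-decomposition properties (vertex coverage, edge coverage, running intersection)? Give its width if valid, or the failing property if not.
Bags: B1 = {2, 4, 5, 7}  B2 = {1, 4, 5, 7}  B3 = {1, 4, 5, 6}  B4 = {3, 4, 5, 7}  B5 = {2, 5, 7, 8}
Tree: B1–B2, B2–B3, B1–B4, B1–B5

Yes; width 3.

Vertex coverage: the bags together contain {1, 2, 3, 4, 5, 6, 7, 8}, the full vertex set. Edge coverage: each edge of G has both endpoints in at least one bag. Running intersection: for every vertex, the bags containing it form a connected subtree. All three properties hold, so this is a valid tree decomposition of width max|bag| − 1 = 3, and hence tw(G) ≤ 3.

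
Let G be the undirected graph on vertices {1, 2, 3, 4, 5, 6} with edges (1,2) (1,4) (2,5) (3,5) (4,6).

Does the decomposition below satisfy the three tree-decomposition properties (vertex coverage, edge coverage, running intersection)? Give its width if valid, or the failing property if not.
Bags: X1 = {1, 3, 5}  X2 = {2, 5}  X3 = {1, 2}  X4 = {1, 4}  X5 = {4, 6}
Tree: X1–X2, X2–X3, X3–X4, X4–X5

No — bags containing vertex 1 are not connected in the tree.

A tree decomposition must satisfy three properties: every vertex lies in some bag; for every edge, both endpoints lie together in some bag; and for every vertex, the bags containing it form a connected subtree. Here bags containing vertex 1 are not connected in the tree, so the decomposition is invalid.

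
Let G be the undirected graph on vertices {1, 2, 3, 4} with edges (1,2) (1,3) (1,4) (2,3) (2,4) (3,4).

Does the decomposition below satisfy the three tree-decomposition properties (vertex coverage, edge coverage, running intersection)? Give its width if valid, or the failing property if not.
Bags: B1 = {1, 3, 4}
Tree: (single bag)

No — vertex 2 appears in no bag.

A tree decomposition must satisfy three properties: every vertex lies in some bag; for every edge, both endpoints lie together in some bag; and for every vertex, the bags containing it form a connected subtree. Here vertex 2 appears in no bag, so the decomposition is invalid.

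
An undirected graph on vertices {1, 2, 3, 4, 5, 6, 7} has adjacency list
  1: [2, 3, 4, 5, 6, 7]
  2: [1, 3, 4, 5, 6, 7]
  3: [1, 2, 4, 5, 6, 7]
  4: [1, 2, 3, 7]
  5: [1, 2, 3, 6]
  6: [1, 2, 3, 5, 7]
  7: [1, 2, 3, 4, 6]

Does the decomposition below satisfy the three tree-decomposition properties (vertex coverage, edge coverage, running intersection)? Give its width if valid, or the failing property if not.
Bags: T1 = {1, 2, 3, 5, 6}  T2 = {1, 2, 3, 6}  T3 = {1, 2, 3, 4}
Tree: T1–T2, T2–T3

No — vertex 7 appears in no bag.

A tree decomposition must satisfy three properties: every vertex lies in some bag; for every edge, both endpoints lie together in some bag; and for every vertex, the bags containing it form a connected subtree. Here vertex 7 appears in no bag, so the decomposition is invalid.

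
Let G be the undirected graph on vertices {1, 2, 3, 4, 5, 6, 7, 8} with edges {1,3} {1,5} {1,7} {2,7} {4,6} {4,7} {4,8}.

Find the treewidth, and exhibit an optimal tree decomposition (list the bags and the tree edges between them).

Every bag has size at most 2, so the width is 2 − 1 = 1 and tw(G) ≤ 1. Any graph with an edge has treewidth ≥ 1, and G has the edge 1–3. Therefore the treewidth is 1.

Treewidth 1.
One optimal decomposition is:
Bags: B1 = {1, 3}  B2 = {1, 7}  B3 = {4, 7}  B4 = {4, 8}  B5 = {2, 7}  B6 = {4, 6}  B7 = {1, 5}
Tree: B1–B2, B2–B3, B3–B4, B2–B5, B4–B6, B1–B7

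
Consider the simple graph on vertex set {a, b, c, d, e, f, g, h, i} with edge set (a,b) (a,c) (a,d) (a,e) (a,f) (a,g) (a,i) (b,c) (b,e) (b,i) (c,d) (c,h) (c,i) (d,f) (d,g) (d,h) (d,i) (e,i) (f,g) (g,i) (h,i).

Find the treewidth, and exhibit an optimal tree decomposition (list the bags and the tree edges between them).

Every bag has size at most 4, so the width is 4 − 1 = 3 and tw(G) ≤ 3. On the other hand G contains the 4-clique {a, d, f, g}. A clique must lie in a single bag of any decomposition, so no decomposition can have width below 3. The upper and lower bounds meet at 3, so that is the treewidth.

Treewidth 3.
One such decomposition:
Bags: B1 = {c, d, h, i}  B2 = {a, c, d, i}  B3 = {a, b, c, i}  B4 = {a, d, g, i}  B5 = {a, d, f, g}  B6 = {a, b, e, i}
Tree: B1–B2, B2–B3, B2–B4, B4–B5, B3–B6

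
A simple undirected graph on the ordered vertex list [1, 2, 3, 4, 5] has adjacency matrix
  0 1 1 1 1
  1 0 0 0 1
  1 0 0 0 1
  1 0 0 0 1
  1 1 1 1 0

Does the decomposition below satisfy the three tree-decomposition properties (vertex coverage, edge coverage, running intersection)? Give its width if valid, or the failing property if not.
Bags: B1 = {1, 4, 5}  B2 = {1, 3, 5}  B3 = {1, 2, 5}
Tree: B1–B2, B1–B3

Yes; width 2.

Every vertex of G appears in some bag (union = {1, 2, 3, 4, 5}); every edge is covered by a bag; and for each vertex v the set of bags containing v is connected in the bag tree. The decomposition is therefore valid. The largest bag has 3 vertices, so the width is 2.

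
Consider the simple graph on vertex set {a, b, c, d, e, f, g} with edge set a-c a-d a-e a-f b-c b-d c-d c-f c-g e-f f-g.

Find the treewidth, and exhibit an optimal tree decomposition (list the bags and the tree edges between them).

Every bag has size at most 3, so the width is 3 − 1 = 2 and tw(G) ≤ 2. On the other hand G contains the 3-clique {a, e, f}. A clique must lie in a single bag of any decomposition, so no decomposition can have width below 2. Hence tw(G) = 2 exactly.

Treewidth 2.
Bags: B1 = {a, e, f}  B2 = {a, c, f}  B3 = {c, f, g}  B4 = {a, c, d}  B5 = {b, c, d}
Tree: B1–B2, B2–B3, B2–B4, B4–B5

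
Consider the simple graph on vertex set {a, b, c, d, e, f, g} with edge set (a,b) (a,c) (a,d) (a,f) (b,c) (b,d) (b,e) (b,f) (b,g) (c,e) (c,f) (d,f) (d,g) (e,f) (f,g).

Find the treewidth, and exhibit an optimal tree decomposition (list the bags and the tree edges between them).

Treewidth 3.
Bags: B1 = {a, b, d, f}  B2 = {a, b, c, f}  B3 = {b, d, f, g}  B4 = {b, c, e, f}
Tree: B1–B2, B1–B3, B2–B4

The largest bag has 4 vertices, giving width 3; this decomposition certifies tw(G) ≤ 3. On the other hand G contains the 4-clique {b, d, f, g}. A clique must lie in a single bag of any decomposition, so no decomposition can have width below 3. The upper and lower bounds meet at 3, so that is the treewidth.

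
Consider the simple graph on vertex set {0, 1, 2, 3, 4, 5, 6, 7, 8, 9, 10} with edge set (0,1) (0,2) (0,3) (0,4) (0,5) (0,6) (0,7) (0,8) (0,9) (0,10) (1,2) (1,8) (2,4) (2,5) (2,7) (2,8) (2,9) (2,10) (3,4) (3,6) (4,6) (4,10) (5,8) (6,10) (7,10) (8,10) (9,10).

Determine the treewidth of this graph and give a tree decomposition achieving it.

Treewidth 3.
One such decomposition:
Bags: B1 = {0, 2, 7, 10}  B2 = {0, 2, 4, 10}  B3 = {0, 2, 9, 10}  B4 = {0, 4, 6, 10}  B5 = {0, 2, 8, 10}  B6 = {0, 1, 2, 8}  B7 = {0, 3, 4, 6}  B8 = {0, 2, 5, 8}
Tree: B1–B2, B1–B3, B2–B4, B2–B5, B5–B6, B4–B7, B6–B8

Each bag holds 4 vertices, so the decomposition has width 3, which upper-bounds the treewidth. For the lower bound, the 4 vertices {0, 1, 2, 8} are pairwise adjacent, and any tree decomposition puts a clique entirely inside one bag — forcing width ≥ 3. The upper and lower bounds meet at 3, so that is the treewidth.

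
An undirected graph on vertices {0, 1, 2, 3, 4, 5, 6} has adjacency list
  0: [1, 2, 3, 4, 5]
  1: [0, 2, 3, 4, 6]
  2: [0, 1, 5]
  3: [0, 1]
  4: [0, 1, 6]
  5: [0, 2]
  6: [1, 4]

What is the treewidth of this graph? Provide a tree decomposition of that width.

The largest bag has 3 vertices, giving width 2; this decomposition certifies tw(G) ≤ 2. On the other hand G contains the 3-clique {0, 1, 2}. A clique must lie in a single bag of any decomposition, so no decomposition can have width below 2. Combining the bounds, tw(G) = 2.

Treewidth 2.
Bags: B1 = {1, 4, 6}  B2 = {0, 1, 4}  B3 = {0, 1, 3}  B4 = {0, 1, 2}  B5 = {0, 2, 5}
Tree: B1–B2, B2–B3, B3–B4, B4–B5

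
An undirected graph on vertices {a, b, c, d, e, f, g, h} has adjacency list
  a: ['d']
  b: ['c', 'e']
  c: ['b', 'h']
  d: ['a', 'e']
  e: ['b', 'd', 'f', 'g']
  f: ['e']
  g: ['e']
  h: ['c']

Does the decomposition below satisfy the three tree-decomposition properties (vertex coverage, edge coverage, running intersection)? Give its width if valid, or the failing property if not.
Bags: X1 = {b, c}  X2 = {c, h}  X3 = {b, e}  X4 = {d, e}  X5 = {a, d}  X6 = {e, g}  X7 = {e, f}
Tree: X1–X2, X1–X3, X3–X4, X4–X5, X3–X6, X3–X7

Checking the three conditions: (i) the bags cover all of {a, b, c, d, e, f, g, h}; (ii) for each edge, some bag contains both endpoints; (iii) the bags containing any fixed vertex form a subtree. All hold, so the decomposition is valid with width 2 − 1 = 1.

Yes; width 1.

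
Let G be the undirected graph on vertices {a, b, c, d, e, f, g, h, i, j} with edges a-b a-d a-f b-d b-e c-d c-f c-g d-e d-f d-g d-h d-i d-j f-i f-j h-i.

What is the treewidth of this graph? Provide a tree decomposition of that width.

Treewidth 2.
One optimal decomposition is:
Bags: B1 = {c, d, g}  B2 = {c, d, f}  B3 = {a, d, f}  B4 = {a, b, d}  B5 = {d, f, j}  B6 = {d, f, i}  B7 = {b, d, e}  B8 = {d, h, i}
Tree: B1–B2, B2–B3, B3–B4, B2–B5, B5–B6, B4–B7, B6–B8

Each bag holds 3 vertices, so the decomposition has width 2, which upper-bounds the treewidth. On the other hand G contains the 3-clique {d, f, j}. A clique must lie in a single bag of any decomposition, so no decomposition can have width below 2. The upper and lower bounds meet at 2, so that is the treewidth.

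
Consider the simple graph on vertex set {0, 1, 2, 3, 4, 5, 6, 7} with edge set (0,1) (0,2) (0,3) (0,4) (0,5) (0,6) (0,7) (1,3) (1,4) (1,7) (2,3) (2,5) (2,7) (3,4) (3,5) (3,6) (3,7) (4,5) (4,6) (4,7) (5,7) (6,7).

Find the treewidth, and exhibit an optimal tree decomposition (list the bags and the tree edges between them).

Every bag has size at most 5, so the width is 5 − 1 = 4 and tw(G) ≤ 4. For the lower bound, the 5 vertices {0, 2, 3, 5, 7} are pairwise adjacent, and any tree decomposition puts a clique entirely inside one bag — forcing width ≥ 4. The upper and lower bounds meet at 4, so that is the treewidth.

Treewidth 4.
One optimal decomposition is:
Bags: B1 = {0, 1, 3, 4, 7}  B2 = {0, 3, 4, 5, 7}  B3 = {0, 2, 3, 5, 7}  B4 = {0, 3, 4, 6, 7}
Tree: B1–B2, B2–B3, B1–B4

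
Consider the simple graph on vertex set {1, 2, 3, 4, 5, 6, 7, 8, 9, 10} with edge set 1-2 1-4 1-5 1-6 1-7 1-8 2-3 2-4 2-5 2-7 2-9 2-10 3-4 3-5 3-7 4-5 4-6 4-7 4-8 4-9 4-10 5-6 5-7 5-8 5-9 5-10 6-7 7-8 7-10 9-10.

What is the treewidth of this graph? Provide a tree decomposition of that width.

Each bag holds 5 vertices, so the decomposition has width 4, which upper-bounds the treewidth. Conversely, {2, 4, 5, 9, 10} is a clique of size 5, and the vertices of any clique must share a bag in every tree decomposition; so some bag has ≥ 5 vertices and tw(G) ≥ 4. The upper and lower bounds meet at 4, so that is the treewidth.

Treewidth 4.
One optimal decomposition is:
Bags: B1 = {1, 2, 4, 5, 7}  B2 = {2, 4, 5, 7, 10}  B3 = {2, 3, 4, 5, 7}  B4 = {2, 4, 5, 9, 10}  B5 = {1, 4, 5, 7, 8}  B6 = {1, 4, 5, 6, 7}
Tree: B1–B2, B1–B3, B2–B4, B1–B5, B5–B6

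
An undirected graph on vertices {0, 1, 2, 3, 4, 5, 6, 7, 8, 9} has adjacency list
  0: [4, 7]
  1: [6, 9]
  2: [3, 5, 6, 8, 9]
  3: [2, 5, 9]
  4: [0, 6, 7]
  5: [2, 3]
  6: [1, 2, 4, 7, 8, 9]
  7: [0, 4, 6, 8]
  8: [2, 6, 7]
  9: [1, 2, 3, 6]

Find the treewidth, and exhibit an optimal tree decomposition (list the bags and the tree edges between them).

Treewidth 2.
One such decomposition:
Bags: B1 = {2, 6, 9}  B2 = {2, 6, 8}  B3 = {1, 6, 9}  B4 = {6, 7, 8}  B5 = {4, 6, 7}  B6 = {2, 3, 9}  B7 = {0, 4, 7}  B8 = {2, 3, 5}
Tree: B1–B2, B1–B3, B2–B4, B4–B5, B1–B6, B5–B7, B6–B8

Each bag holds 3 vertices, so the decomposition has width 2, which upper-bounds the treewidth. Conversely, {0, 4, 7} is a clique of size 3, and the vertices of any clique must share a bag in every tree decomposition; so some bag has ≥ 3 vertices and tw(G) ≥ 2. The upper and lower bounds meet at 2, so that is the treewidth.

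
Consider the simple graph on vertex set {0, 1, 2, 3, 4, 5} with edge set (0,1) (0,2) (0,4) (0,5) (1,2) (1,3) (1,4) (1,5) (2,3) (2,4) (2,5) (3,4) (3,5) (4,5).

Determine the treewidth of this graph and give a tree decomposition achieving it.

Every bag has size at most 5, so the width is 5 − 1 = 4 and tw(G) ≤ 4. Conversely, {0, 1, 2, 4, 5} is a clique of size 5, and the vertices of any clique must share a bag in every tree decomposition; so some bag has ≥ 5 vertices and tw(G) ≥ 4. The upper and lower bounds meet at 4, so that is the treewidth.

Treewidth 4.
One such decomposition:
Bags: B1 = {1, 2, 3, 4, 5}  B2 = {0, 1, 2, 4, 5}
Tree: B1–B2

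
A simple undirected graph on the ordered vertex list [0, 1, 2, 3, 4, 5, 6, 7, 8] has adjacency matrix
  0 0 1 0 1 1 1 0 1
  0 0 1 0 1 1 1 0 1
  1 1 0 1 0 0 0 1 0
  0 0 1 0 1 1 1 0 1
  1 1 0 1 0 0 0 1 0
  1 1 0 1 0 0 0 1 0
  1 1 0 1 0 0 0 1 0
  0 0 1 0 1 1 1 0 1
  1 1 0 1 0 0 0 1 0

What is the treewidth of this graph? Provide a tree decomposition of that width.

Treewidth 4.
Bags: B1 = {0, 1, 3, 5, 7}  B2 = {0, 1, 2, 3, 7}  B3 = {0, 1, 3, 6, 7}  B4 = {0, 1, 3, 4, 7}  B5 = {0, 1, 3, 7, 8}
Tree: B1–B2, B2–B3, B3–B4, B4–B5

The largest bag has 5 vertices, giving width 4; this decomposition certifies tw(G) ≤ 4. For the lower bound: the 5 vertex sets {3,5}, {0,2}, {6,7}, {1}, {4} are disjoint, each induces a connected subgraph, and every pair is joined by at least one edge of G. Contracting each set to a single vertex therefore yields K_{5} as a minor, and since treewidth is minor-monotone, tw(G) ≥ tw(K_{5}) = 4. Hence tw(G) = 4 exactly.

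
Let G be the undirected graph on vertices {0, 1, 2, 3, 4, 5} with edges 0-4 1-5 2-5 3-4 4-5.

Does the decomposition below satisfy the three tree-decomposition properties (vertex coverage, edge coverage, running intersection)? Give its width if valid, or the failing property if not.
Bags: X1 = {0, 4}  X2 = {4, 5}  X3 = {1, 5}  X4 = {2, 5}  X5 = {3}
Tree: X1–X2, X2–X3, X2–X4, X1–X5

No — edge (4,3) lies in no bag.

A tree decomposition must satisfy three properties: every vertex lies in some bag; for every edge, both endpoints lie together in some bag; and for every vertex, the bags containing it form a connected subtree. Here edge (4,3) lies in no bag, so the decomposition is invalid.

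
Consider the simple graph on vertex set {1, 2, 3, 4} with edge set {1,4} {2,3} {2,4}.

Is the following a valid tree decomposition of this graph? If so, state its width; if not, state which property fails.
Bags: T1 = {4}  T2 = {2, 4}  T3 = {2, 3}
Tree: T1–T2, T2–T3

A tree decomposition must satisfy three properties: every vertex lies in some bag; for every edge, both endpoints lie together in some bag; and for every vertex, the bags containing it form a connected subtree. Here vertex 1 appears in no bag, so the decomposition is invalid.

No — vertex 1 appears in no bag.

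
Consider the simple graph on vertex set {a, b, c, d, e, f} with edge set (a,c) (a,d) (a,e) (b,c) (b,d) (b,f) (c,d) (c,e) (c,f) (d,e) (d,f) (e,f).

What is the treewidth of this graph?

3

A width-3 tree decomposition is:
Bags: B1 = {b, c, d, f}  B2 = {c, d, e, f}  B3 = {a, c, d, e}
Tree: B1–B2, B2–B3
Every bag has size at most 4, so the width is 4 − 1 = 3 and tw(G) ≤ 3. On the other hand G contains the 4-clique {a, c, d, e}. A clique must lie in a single bag of any decomposition, so no decomposition can have width below 3. Hence tw(G) = 3 exactly.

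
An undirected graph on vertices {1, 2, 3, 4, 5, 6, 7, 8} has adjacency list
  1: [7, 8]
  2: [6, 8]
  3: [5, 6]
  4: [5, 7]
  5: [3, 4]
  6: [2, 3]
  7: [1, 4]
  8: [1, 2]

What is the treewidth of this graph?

2

A width-2 tree decomposition is:
Bags: B1 = {3, 5, 6}  B2 = {4, 5, 6}  B3 = {4, 6, 7}  B4 = {1, 6, 7}  B5 = {1, 6, 8}  B6 = {2, 6, 8}
Tree: B1–B2, B2–B3, B3–B4, B4–B5, B5–B6
Each bag holds 3 vertices, so the decomposition has width 2, which upper-bounds the treewidth. The edges 6–3–5–4–7–1–8–2–6 form a cycle, so G is not a tree and its treewidth is at least 2. The upper and lower bounds meet at 2, so that is the treewidth.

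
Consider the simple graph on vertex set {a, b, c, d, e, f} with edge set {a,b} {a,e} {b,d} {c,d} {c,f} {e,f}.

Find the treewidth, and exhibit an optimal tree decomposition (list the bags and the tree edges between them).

The largest bag has 3 vertices, giving width 2; this decomposition certifies tw(G) ≤ 2. For the lower bound, G contains the cycle c–d–b–a–e–f–c, so G is not a forest; only forests have treewidth ≤ 1, hence tw(G) ≥ 2. The upper and lower bounds meet at 2, so that is the treewidth.

Treewidth 2.
Bags: B1 = {b, c, d}  B2 = {a, b, c}  B3 = {a, c, e}  B4 = {c, e, f}
Tree: B1–B2, B2–B3, B3–B4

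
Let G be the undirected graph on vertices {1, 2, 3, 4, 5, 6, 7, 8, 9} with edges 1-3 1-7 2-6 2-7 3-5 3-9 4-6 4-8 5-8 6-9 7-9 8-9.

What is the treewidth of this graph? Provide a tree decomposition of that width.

Treewidth 3.
One such decomposition:
Bags: B1 = {1, 2, 6, 7}  B2 = {1, 6, 7, 9}  B3 = {1, 3, 6, 9}  B4 = {3, 4, 6, 9}  B5 = {3, 4, 8, 9}  B6 = {3, 4, 5, 8}
Tree: B1–B2, B2–B3, B3–B4, B4–B5, B5–B6

Each bag holds 4 vertices, so the decomposition has width 3, which upper-bounds the treewidth. For the lower bound: the 4 vertex sets {1,2,7}, {6}, {9}, {3,4,5,8} are disjoint, each induces a connected subgraph, and every pair is joined by at least one edge of G. Contracting each set to a single vertex therefore yields K_{4} as a minor, and since treewidth is minor-monotone, tw(G) ≥ tw(K_{4}) = 3. Combining the bounds, tw(G) = 3.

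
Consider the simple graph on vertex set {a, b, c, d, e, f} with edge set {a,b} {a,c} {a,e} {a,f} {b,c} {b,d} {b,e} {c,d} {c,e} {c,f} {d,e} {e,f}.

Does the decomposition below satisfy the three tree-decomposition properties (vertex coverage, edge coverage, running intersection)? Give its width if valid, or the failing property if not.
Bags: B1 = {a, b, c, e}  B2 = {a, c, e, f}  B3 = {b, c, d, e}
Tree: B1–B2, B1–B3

Yes; width 3.

Vertex coverage: the bags together contain {a, b, c, d, e, f}, the full vertex set. Edge coverage: each edge of G has both endpoints in at least one bag. Running intersection: for every vertex, the bags containing it form a connected subtree. All three properties hold, so this is a valid tree decomposition of width max|bag| − 1 = 3, and hence tw(G) ≤ 3.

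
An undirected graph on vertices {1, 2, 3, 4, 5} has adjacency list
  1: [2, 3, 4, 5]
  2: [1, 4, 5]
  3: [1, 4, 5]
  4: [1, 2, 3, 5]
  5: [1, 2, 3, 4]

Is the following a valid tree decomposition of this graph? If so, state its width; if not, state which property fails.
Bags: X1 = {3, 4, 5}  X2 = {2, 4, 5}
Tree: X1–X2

A tree decomposition must satisfy three properties: every vertex lies in some bag; for every edge, both endpoints lie together in some bag; and for every vertex, the bags containing it form a connected subtree. Here vertex 1 appears in no bag, so the decomposition is invalid.

No — vertex 1 appears in no bag.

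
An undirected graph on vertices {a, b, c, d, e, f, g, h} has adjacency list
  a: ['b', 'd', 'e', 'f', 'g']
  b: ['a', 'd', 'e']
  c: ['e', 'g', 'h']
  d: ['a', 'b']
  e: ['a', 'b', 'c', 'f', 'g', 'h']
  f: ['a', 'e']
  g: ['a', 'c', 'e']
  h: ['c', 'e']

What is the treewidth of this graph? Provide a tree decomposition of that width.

The largest bag has 3 vertices, giving width 2; this decomposition certifies tw(G) ≤ 2. For the lower bound, the 3 vertices {a, b, d} are pairwise adjacent, and any tree decomposition puts a clique entirely inside one bag — forcing width ≥ 2. Therefore the treewidth is 2.

Treewidth 2.
Bags: B1 = {a, e, g}  B2 = {c, e, g}  B3 = {c, e, h}  B4 = {a, b, e}  B5 = {a, b, d}  B6 = {a, e, f}
Tree: B1–B2, B2–B3, B1–B4, B4–B5, B1–B6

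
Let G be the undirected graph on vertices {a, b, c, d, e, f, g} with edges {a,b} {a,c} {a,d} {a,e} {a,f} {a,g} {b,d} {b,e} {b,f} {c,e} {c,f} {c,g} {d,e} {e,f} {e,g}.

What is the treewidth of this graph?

A width-3 tree decomposition is:
Bags: B1 = {a, c, e, f}  B2 = {a, b, e, f}  B3 = {a, c, e, g}  B4 = {a, b, d, e}
Tree: B1–B2, B1–B3, B2–B4
Each bag holds 4 vertices, so the decomposition has width 3, which upper-bounds the treewidth. For the lower bound, the 4 vertices {a, b, d, e} are pairwise adjacent, and any tree decomposition puts a clique entirely inside one bag — forcing width ≥ 3. The upper and lower bounds meet at 3, so that is the treewidth.

3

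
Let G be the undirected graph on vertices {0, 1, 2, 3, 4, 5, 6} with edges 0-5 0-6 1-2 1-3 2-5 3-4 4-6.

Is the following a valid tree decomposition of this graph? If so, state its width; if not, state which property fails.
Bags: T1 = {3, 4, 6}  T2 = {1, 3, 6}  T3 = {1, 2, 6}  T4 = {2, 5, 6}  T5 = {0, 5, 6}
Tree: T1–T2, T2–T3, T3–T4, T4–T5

Vertex coverage: the bags together contain {0, 1, 2, 3, 4, 5, 6}, the full vertex set. Edge coverage: each edge of G has both endpoints in at least one bag. Running intersection: for every vertex, the bags containing it form a connected subtree. All three properties hold, so this is a valid tree decomposition of width max|bag| − 1 = 2, and hence tw(G) ≤ 2.

Yes; width 2.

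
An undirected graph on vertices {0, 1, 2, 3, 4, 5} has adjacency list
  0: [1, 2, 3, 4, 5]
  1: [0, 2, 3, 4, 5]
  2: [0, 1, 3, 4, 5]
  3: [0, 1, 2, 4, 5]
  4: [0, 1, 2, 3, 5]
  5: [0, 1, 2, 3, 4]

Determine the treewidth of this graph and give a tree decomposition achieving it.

With just one bag of size 6, the width is 6 − 1 = 5, so tw(G) ≤ 5. On the other hand G contains the 6-clique {0, 1, 2, 3, 4, 5}. A clique must lie in a single bag of any decomposition, so no decomposition can have width below 5. Combining the bounds, tw(G) = 5.

Treewidth 5.
One such decomposition:
Bags: B1 = {0, 1, 2, 3, 4, 5}
Tree: (single bag)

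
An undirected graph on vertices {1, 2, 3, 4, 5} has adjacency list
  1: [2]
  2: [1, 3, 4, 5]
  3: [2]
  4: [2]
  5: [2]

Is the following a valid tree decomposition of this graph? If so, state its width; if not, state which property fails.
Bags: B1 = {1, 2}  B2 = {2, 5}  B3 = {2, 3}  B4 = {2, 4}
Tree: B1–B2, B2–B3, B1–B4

Vertex coverage: the bags together contain {1, 2, 3, 4, 5}, the full vertex set. Edge coverage: each edge of G has both endpoints in at least one bag. Running intersection: for every vertex, the bags containing it form a connected subtree. All three properties hold, so this is a valid tree decomposition of width max|bag| − 1 = 1, and hence tw(G) ≤ 1.

Yes; width 1.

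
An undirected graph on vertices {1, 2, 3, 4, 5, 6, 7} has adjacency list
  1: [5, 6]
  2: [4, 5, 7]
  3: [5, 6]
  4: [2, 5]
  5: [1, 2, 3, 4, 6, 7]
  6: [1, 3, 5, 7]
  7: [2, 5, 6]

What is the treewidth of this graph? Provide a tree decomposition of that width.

Treewidth 2.
Bags: B1 = {5, 6, 7}  B2 = {2, 5, 7}  B3 = {2, 4, 5}  B4 = {1, 5, 6}  B5 = {3, 5, 6}
Tree: B1–B2, B2–B3, B1–B4, B1–B5

Each bag holds 3 vertices, so the decomposition has width 2, which upper-bounds the treewidth. On the other hand G contains the 3-clique {2, 4, 5}. A clique must lie in a single bag of any decomposition, so no decomposition can have width below 2. Hence tw(G) = 2 exactly.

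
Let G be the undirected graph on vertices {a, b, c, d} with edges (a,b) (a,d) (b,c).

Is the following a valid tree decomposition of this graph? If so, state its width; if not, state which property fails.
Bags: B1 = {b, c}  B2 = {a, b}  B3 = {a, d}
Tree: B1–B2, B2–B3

Yes; width 1.

Checking the three conditions: (i) the bags cover all of {a, b, c, d}; (ii) for each edge, some bag contains both endpoints; (iii) the bags containing any fixed vertex form a subtree. All hold, so the decomposition is valid with width 2 − 1 = 1.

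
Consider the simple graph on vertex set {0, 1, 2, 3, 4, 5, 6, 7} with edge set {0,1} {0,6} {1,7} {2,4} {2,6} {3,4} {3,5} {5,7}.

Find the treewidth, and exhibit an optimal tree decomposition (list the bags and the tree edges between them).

The largest bag has 3 vertices, giving width 2; this decomposition certifies tw(G) ≤ 2. Since 2–4–3–5–7–1–0–6–2 is a cycle in G, G is not acyclic. Forests are exactly the graphs of treewidth ≤ 1, so tw(G) ≥ 2. Hence tw(G) = 2 exactly.

Treewidth 2.
One such decomposition:
Bags: B1 = {2, 3, 4}  B2 = {2, 3, 5}  B3 = {2, 5, 7}  B4 = {1, 2, 7}  B5 = {0, 1, 2}  B6 = {0, 2, 6}
Tree: B1–B2, B2–B3, B3–B4, B4–B5, B5–B6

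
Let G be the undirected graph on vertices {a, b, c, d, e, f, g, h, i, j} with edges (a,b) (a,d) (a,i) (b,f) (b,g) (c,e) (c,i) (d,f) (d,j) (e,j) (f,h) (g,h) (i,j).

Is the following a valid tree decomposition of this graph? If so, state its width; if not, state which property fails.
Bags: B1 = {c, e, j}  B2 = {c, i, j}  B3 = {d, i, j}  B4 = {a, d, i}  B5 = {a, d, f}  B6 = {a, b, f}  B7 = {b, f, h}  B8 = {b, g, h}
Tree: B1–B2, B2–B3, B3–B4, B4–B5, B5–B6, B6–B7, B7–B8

Every vertex of G appears in some bag (union = {a, b, c, d, e, f, g, h, i, j}); every edge is covered by a bag; and for each vertex v the set of bags containing v is connected in the bag tree. The decomposition is therefore valid. The largest bag has 3 vertices, so the width is 2.

Yes; width 2.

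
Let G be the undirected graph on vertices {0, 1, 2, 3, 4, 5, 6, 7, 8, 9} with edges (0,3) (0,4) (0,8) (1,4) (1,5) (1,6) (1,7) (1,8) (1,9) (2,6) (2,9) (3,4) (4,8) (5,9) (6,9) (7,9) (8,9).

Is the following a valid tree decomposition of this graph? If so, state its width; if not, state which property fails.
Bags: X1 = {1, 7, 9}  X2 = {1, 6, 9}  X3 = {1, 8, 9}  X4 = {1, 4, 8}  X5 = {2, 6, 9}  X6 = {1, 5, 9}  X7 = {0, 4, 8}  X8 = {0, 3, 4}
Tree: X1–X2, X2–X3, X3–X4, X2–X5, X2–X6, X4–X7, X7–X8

Checking the three conditions: (i) the bags cover all of {0, 1, 2, 3, 4, 5, 6, 7, 8, 9}; (ii) for each edge, some bag contains both endpoints; (iii) the bags containing any fixed vertex form a subtree. All hold, so the decomposition is valid with width 3 − 1 = 2.

Yes; width 2.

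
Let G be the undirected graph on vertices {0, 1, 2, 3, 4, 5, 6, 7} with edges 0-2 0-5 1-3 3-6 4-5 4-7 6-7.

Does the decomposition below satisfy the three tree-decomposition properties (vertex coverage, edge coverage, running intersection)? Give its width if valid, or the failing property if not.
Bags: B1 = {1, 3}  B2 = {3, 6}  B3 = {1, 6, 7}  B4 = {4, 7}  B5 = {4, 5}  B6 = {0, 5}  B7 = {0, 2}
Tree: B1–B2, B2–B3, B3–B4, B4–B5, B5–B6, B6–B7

A tree decomposition must satisfy three properties: every vertex lies in some bag; for every edge, both endpoints lie together in some bag; and for every vertex, the bags containing it form a connected subtree. Here bags containing vertex 1 are not connected in the tree, so the decomposition is invalid.

No — bags containing vertex 1 are not connected in the tree.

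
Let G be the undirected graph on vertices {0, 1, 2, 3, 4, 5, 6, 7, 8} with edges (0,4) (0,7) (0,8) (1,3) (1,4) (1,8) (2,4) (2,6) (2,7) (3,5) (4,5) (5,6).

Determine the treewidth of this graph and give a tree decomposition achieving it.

Treewidth 3.
One optimal decomposition is:
Bags: B1 = {0, 2, 7, 8}  B2 = {0, 2, 4, 8}  B3 = {1, 2, 4, 8}  B4 = {1, 2, 4, 6}  B5 = {1, 4, 5, 6}  B6 = {1, 3, 5, 6}
Tree: B1–B2, B2–B3, B3–B4, B4–B5, B5–B6

Each bag holds 4 vertices, so the decomposition has width 3, which upper-bounds the treewidth. For the lower bound: the 4 vertex sets {0,7,8}, {2}, {4}, {1,3,5,6} are disjoint, each induces a connected subgraph, and every pair is joined by at least one edge of G. Contracting each set to a single vertex therefore yields K_{4} as a minor, and since treewidth is minor-monotone, tw(G) ≥ tw(K_{4}) = 3. Combining the bounds, tw(G) = 3.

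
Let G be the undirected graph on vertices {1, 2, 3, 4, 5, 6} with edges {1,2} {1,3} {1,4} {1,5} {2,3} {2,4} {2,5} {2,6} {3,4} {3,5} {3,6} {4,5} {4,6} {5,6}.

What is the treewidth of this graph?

A width-4 tree decomposition is:
Bags: B1 = {2, 3, 4, 5, 6}  B2 = {1, 2, 3, 4, 5}
Tree: B1–B2
Each bag holds 5 vertices, so the decomposition has width 4, which upper-bounds the treewidth. For the lower bound, the 5 vertices {1, 2, 3, 4, 5} are pairwise adjacent, and any tree decomposition puts a clique entirely inside one bag — forcing width ≥ 4. Hence tw(G) = 4 exactly.

4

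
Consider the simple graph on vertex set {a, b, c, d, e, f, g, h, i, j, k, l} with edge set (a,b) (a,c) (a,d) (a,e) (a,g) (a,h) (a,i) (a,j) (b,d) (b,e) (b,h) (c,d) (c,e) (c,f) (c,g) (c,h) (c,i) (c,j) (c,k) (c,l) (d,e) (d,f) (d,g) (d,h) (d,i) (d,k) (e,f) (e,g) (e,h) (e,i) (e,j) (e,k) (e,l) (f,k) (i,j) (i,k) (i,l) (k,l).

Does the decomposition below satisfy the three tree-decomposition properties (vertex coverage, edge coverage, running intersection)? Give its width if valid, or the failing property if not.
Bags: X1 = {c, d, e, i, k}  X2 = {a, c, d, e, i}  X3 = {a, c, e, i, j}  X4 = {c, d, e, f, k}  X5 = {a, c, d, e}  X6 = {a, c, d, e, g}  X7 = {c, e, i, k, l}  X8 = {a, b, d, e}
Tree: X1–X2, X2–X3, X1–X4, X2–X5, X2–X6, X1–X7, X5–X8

No — vertex h appears in no bag.

A tree decomposition must satisfy three properties: every vertex lies in some bag; for every edge, both endpoints lie together in some bag; and for every vertex, the bags containing it form a connected subtree. Here vertex h appears in no bag, so the decomposition is invalid.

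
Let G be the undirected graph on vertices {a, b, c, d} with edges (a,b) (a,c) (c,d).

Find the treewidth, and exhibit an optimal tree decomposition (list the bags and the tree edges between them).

Every bag has size at most 2, so the width is 2 − 1 = 1 and tw(G) ≤ 1. Any graph with an edge has treewidth ≥ 1, and G has the edge a–c. Hence tw(G) = 1 exactly.

Treewidth 1.
One such decomposition:
Bags: B1 = {a, c}  B2 = {c, d}  B3 = {a, b}
Tree: B1–B2, B1–B3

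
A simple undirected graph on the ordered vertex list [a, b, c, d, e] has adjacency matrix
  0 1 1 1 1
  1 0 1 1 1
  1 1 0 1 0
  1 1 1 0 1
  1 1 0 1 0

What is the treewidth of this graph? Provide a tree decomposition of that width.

Each bag holds 4 vertices, so the decomposition has width 3, which upper-bounds the treewidth. Conversely, {a, b, d, e} is a clique of size 4, and the vertices of any clique must share a bag in every tree decomposition; so some bag has ≥ 4 vertices and tw(G) ≥ 3. The upper and lower bounds meet at 3, so that is the treewidth.

Treewidth 3.
One optimal decomposition is:
Bags: B1 = {a, b, c, d}  B2 = {a, b, d, e}
Tree: B1–B2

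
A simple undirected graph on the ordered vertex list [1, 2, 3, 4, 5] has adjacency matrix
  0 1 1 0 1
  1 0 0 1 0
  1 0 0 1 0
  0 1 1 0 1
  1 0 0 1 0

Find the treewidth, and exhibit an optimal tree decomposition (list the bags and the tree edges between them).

Every bag has size at most 3, so the width is 3 − 1 = 2 and tw(G) ≤ 2. The edges 4–3–1–2–4 form a cycle, so G is not a tree and its treewidth is at least 2. Therefore the treewidth is 2.

Treewidth 2.
Bags: B1 = {1, 3, 4}  B2 = {1, 2, 4}  B3 = {1, 4, 5}
Tree: B1–B2, B2–B3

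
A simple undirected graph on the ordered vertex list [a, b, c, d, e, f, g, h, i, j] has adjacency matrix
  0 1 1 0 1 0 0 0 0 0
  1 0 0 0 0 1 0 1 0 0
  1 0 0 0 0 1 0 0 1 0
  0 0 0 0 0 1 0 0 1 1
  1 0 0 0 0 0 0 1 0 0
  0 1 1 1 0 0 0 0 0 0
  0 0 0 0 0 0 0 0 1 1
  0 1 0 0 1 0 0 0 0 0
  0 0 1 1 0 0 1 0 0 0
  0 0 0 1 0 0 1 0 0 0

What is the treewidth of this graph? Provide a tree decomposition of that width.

Every bag has size at most 3, so the width is 3 − 1 = 2 and tw(G) ≤ 2. Since h–e–a–b–h is a cycle in G, G is not acyclic. Forests are exactly the graphs of treewidth ≤ 1, so tw(G) ≥ 2. Combining the bounds, tw(G) = 2.

Treewidth 2.
One such decomposition:
Bags: B1 = {b, e, h}  B2 = {a, b, e}  B3 = {a, b, f}  B4 = {a, c, f}  B5 = {c, d, f}  B6 = {c, d, i}  B7 = {d, i, j}  B8 = {g, i, j}
Tree: B1–B2, B2–B3, B3–B4, B4–B5, B5–B6, B6–B7, B7–B8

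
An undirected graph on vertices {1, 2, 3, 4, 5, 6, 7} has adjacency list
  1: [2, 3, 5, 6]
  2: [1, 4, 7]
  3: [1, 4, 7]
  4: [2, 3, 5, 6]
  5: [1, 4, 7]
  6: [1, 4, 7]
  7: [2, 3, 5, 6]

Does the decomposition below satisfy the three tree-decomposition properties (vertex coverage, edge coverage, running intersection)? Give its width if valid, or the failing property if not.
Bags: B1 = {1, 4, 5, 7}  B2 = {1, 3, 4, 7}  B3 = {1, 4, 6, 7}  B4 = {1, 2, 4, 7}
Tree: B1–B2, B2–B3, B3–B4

Every vertex of G appears in some bag (union = {1, 2, 3, 4, 5, 6, 7}); every edge is covered by a bag; and for each vertex v the set of bags containing v is connected in the bag tree. The decomposition is therefore valid. The largest bag has 4 vertices, so the width is 3.

Yes; width 3.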